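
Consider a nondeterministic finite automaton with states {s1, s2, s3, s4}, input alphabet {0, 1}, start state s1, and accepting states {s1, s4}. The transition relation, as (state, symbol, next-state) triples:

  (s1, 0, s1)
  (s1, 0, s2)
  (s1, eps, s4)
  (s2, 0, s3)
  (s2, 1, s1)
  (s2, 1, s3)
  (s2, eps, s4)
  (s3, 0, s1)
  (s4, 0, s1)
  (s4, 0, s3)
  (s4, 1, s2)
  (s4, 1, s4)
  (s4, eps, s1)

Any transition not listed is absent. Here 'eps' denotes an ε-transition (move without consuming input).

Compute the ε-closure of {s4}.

Begin with {s4}.
ε-move s4 → s1; add s1.

{s1, s4}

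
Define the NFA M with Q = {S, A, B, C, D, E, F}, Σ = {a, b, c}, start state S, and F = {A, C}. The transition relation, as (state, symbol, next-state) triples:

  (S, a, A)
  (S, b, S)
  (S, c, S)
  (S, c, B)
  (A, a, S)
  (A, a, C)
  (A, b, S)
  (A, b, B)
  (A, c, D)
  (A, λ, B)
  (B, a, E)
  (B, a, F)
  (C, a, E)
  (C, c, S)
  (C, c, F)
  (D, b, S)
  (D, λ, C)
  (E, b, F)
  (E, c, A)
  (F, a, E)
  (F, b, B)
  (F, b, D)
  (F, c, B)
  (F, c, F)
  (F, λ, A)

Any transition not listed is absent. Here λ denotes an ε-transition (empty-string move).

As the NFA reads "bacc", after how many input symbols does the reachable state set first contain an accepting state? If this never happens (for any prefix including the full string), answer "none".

2

Start in {S}.
Read 'b': {S} → {S}.
Read 'a': {S} → {A, B}.
None of the earlier sets intersect F, but {A, B} does.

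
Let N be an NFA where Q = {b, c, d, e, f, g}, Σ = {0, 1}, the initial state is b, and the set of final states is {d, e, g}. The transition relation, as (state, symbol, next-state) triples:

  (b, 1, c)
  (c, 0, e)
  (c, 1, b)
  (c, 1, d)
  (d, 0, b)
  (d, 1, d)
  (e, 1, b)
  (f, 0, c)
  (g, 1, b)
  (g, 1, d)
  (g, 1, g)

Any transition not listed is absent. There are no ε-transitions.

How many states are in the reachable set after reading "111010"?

Start in {b}.
Read '1': b→{c}; now {c}.
Read '1': c→{b, d}; now {b, d}.
Read '1': b→{c}, d→{d}; now {c, d}.
Read '0': c→{e}, d→{b}; now {b, e}.
Read '1': b→{c}, e→{b}; now {b, c}.
Read '0': b→∅, c→{e}; now {e}.
That set has 1 state.

1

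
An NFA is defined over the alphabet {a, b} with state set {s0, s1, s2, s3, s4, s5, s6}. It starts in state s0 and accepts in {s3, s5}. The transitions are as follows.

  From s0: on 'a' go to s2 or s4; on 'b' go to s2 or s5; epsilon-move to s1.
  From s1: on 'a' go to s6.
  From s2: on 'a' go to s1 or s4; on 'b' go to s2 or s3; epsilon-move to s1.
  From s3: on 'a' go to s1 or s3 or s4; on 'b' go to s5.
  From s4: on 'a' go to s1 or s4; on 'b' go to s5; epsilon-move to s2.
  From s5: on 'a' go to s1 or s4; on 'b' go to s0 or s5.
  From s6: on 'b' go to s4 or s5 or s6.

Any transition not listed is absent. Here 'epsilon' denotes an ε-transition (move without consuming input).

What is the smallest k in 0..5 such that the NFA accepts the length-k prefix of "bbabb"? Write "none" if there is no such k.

Start: ε-closure({s0}) = {s0, s1}.
Read 'b': s0→{s2, s5}, s1→∅; union {s2, s5}; ε-closure = {s1, s2, s5}.
None of the earlier sets intersect F, but {s1, s2, s5} does.

1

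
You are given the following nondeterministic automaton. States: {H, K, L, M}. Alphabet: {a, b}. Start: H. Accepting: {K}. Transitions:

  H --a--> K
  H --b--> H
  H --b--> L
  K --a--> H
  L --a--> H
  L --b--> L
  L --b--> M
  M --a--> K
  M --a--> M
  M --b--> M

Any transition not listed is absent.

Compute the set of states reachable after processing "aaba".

{H, K}

Start in {H}.
Read 'a': {H} → {K}.
Read 'a': {K} → {H}.
Read 'b': {H} → {H, L}.
Read 'a': {H, L} → {H, K}.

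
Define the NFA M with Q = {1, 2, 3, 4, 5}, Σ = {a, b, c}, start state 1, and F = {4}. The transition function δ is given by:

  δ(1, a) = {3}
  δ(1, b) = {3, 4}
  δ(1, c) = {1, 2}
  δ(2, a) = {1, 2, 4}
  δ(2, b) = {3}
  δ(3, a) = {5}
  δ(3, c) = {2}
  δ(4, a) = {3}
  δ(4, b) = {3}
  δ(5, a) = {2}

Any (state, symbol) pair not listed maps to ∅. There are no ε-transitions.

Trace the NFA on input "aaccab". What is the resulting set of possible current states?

∅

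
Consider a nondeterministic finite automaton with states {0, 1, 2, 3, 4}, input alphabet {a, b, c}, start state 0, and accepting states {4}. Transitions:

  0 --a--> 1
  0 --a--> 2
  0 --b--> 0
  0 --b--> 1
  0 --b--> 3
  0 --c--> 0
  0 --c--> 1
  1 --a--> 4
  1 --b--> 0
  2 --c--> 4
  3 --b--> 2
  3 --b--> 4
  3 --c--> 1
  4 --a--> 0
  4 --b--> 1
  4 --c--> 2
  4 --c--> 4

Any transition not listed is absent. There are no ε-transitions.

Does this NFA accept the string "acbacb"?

No

Start in {0}.
Read 'a': {0} → {1, 2}.
Read 'c': {1, 2} → {4}.
Read 'b': {4} → {1}.
Read 'a': {1} → {4}.
Read 'c': {4} → {2, 4}.
Read 'b': {2, 4} → {1}.
The final set {1} contains no accepting state.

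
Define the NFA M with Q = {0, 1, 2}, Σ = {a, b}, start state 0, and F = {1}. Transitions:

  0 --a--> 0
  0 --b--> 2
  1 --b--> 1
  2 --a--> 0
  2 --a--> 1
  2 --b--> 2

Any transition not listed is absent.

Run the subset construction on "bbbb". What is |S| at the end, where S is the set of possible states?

Start in {0}.
Read 'b': 0→{2}; now {2}.
Read 'b': 2→{2}; now {2}.
Read 'b': 2→{2}; now {2}.
Read 'b': 2→{2}; now {2}.
That set has 1 state.

1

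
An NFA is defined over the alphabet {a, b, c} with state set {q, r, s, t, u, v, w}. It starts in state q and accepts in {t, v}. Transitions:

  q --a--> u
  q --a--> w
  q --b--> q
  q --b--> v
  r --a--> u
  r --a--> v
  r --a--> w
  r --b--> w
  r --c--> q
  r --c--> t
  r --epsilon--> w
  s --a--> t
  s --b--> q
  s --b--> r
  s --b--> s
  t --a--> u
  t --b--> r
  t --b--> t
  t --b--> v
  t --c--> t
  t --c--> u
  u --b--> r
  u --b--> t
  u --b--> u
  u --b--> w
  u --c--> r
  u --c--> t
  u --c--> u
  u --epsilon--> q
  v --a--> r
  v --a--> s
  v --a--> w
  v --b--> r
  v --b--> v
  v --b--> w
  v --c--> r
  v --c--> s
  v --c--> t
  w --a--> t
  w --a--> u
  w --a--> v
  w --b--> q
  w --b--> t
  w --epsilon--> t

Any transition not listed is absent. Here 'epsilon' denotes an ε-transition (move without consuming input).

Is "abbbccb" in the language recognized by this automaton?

Yes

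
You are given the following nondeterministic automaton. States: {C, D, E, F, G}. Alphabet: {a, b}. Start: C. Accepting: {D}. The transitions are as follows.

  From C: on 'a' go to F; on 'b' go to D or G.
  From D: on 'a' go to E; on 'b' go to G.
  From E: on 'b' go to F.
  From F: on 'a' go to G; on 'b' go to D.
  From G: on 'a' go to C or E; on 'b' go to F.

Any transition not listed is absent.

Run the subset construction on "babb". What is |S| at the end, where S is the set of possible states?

3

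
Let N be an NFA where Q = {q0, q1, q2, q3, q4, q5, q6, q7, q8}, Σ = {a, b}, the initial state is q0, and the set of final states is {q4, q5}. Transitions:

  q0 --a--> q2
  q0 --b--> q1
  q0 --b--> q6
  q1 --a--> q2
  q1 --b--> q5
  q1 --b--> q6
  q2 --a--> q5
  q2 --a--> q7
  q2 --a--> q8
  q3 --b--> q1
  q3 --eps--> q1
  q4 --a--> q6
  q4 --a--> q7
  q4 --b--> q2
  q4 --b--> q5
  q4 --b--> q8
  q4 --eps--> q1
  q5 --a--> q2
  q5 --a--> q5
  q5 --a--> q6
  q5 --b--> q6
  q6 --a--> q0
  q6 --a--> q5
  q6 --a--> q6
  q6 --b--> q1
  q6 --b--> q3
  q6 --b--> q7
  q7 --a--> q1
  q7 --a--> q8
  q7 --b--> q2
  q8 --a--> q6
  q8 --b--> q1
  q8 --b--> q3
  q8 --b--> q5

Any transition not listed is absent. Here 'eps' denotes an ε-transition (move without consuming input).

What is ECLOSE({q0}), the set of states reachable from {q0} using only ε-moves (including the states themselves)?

Begin with {q0}.
No ε-moves leave this set, so the closure equals the set itself.

{q0}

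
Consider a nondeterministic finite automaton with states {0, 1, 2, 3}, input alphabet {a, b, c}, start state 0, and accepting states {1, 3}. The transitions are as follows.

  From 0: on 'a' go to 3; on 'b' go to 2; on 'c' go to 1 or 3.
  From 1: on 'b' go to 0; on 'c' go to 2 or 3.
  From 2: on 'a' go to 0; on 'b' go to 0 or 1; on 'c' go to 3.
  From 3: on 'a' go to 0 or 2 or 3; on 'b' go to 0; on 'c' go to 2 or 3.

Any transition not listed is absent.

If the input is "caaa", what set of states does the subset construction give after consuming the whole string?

Start in {0}.
Read 'c': {0} → {1, 3}.
Read 'a': {1, 3} → {0, 2, 3}.
Read 'a': {0, 2, 3} → {0, 2, 3}.
Read 'a': {0, 2, 3} → {0, 2, 3}.

{0, 2, 3}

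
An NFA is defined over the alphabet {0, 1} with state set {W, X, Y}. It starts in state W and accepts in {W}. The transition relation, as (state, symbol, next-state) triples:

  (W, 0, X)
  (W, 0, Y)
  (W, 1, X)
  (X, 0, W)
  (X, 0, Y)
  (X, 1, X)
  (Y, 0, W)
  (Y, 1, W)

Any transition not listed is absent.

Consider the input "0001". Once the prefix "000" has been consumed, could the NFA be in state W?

Yes

Start in {W}.
Read '0': W→{X, Y}; now {X, Y}.
Read '0': X→{W, Y}, Y→{W}; now {W, Y}.
Read '0': W→{X, Y}, Y→{W}; now {W, X, Y}.
State W is in {W, X, Y}.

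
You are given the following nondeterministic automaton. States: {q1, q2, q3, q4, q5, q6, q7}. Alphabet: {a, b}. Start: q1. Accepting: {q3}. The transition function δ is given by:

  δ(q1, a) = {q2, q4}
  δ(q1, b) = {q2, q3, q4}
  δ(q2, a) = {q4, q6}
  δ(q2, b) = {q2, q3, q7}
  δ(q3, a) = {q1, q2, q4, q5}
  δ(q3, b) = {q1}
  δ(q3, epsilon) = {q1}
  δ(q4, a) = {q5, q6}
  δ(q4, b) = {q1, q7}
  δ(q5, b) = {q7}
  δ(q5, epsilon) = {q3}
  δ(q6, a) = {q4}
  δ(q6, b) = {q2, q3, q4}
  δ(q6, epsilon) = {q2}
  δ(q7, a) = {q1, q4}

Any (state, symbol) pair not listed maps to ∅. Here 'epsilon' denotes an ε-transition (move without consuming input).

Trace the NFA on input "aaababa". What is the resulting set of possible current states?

Start in {q1}.
Read 'a': q1→{q2, q4}; now {q2, q4}.
Read 'a': q2→{q4, q6}, q4→{q5, q6}; union {q4, q5, q6}; ε-closure = {q1, q2, q3, q4, q5, q6}.
Read 'a': q1→{q2, q4}, q2→{q4, q6}, q3→{q1, q2, q4, q5}, q4→{q5, q6}, q5→∅, q6→{q4}; union {q1, q2, q4, q5, q6}; ε-closure = {q1, q2, q3, q4, q5, q6}.
Read 'b': q1→{q2, q3, q4}, q2→{q2, q3, q7}, q3→{q1}, q4→{q1, q7}, q5→{q7}, q6→{q2, q3, q4}; now {q1, q2, q3, q4, q7}.
Read 'a': q1→{q2, q4}, q2→{q4, q6}, q3→{q1, q2, q4, q5}, q4→{q5, q6}, q7→{q1, q4}; union {q1, q2, q4, q5, q6}; ε-closure = {q1, q2, q3, q4, q5, q6}.
Read 'b': q1→{q2, q3, q4}, q2→{q2, q3, q7}, q3→{q1}, q4→{q1, q7}, q5→{q7}, q6→{q2, q3, q4}; now {q1, q2, q3, q4, q7}.
Read 'a': q1→{q2, q4}, q2→{q4, q6}, q3→{q1, q2, q4, q5}, q4→{q5, q6}, q7→{q1, q4}; union {q1, q2, q4, q5, q6}; ε-closure = {q1, q2, q3, q4, q5, q6}.

{q1, q2, q3, q4, q5, q6}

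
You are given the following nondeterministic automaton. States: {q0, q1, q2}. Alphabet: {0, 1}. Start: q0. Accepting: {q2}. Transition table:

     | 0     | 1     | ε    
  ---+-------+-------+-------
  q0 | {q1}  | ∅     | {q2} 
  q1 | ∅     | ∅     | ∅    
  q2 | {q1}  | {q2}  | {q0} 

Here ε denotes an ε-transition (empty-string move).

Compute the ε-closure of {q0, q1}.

Begin with {q0, q1}.
ε-move q0 → q2; add q2.

{q0, q1, q2}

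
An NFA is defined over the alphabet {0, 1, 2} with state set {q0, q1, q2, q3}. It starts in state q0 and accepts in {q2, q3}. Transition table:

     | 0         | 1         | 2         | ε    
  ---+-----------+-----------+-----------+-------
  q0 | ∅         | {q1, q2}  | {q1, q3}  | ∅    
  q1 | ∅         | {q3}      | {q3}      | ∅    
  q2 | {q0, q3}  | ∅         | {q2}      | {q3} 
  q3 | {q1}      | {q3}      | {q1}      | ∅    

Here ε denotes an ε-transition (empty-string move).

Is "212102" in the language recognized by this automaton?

Start in {q0}.
Read '2': q0→{q1, q3}; now {q1, q3}.
Read '1': q1→{q3}, q3→{q3}; now {q3}.
Read '2': q3→{q1}; now {q1}.
Read '1': q1→{q3}; now {q3}.
Read '0': q3→{q1}; now {q1}.
Read '2': q1→{q3}; now {q3}.
The final set {q3} contains the accepting state q3.

Yes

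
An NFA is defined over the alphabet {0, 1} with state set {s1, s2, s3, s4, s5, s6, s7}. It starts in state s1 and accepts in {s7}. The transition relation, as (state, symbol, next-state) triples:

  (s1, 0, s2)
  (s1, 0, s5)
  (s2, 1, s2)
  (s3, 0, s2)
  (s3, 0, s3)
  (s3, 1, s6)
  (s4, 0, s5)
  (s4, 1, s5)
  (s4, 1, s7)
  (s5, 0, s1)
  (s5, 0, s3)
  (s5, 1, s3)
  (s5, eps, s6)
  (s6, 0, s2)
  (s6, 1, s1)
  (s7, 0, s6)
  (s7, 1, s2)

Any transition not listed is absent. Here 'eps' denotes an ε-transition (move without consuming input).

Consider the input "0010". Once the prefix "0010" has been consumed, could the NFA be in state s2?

Yes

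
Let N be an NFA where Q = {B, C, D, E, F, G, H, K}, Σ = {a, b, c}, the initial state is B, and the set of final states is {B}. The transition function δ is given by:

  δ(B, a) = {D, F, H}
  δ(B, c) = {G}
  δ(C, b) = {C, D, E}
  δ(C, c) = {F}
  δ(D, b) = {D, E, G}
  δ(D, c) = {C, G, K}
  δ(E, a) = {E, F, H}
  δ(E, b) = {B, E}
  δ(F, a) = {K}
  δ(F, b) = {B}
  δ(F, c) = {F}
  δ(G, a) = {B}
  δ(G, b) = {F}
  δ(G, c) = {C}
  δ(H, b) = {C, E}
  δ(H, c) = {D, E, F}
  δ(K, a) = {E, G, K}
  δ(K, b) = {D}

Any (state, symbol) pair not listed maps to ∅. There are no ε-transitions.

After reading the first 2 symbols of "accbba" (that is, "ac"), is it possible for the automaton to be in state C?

Start in {B}.
Read 'a': B→{D, F, H}; now {D, F, H}.
Read 'c': D→{C, G, K}, F→{F}, H→{D, E, F}; now {C, D, E, F, G, K}.
State C is in {C, D, E, F, G, K}.

Yes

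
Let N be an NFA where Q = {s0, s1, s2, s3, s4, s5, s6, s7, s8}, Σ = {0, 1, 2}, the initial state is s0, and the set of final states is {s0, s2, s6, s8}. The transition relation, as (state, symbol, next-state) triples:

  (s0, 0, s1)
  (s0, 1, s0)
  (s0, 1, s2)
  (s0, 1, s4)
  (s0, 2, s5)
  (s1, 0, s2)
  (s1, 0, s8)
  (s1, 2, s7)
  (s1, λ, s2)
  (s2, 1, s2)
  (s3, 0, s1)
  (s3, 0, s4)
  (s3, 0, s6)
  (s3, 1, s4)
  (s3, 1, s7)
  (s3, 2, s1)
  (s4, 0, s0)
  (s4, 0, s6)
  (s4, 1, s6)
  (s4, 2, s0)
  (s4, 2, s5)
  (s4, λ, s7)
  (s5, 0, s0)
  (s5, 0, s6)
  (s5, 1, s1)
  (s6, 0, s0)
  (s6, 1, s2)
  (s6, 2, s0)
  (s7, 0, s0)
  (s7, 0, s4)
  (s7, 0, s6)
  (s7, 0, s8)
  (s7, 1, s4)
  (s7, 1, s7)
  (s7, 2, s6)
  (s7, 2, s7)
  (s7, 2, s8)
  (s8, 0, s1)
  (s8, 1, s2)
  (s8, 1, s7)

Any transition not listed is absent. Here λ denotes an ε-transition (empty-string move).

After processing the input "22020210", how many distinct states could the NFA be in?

Start in {s0}.
Read '2': {s0} → {s5}.
Read '2': {s5} → ∅.
The set is empty and remains empty for the remaining 6 symbols.
That set has 0 states.

0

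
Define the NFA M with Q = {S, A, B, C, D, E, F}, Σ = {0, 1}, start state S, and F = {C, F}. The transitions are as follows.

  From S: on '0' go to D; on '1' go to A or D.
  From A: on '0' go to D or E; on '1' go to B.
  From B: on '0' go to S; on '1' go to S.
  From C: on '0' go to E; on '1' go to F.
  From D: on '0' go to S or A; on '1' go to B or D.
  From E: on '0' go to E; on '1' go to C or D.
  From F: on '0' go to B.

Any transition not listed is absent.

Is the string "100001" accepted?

Yes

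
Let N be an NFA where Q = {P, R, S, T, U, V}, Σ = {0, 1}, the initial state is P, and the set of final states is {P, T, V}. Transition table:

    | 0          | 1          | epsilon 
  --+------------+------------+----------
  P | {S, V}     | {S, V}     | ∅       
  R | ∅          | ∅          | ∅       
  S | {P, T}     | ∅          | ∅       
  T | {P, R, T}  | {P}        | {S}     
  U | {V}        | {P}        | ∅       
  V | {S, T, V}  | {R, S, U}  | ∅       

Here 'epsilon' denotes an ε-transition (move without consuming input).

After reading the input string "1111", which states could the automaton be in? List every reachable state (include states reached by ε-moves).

{S, V}

Start in {P}.
Read '1': {P} → {S, V}.
Read '1': {S, V} → {R, S, U}.
Read '1': {R, S, U} → {P}.
Read '1': {P} → {S, V}.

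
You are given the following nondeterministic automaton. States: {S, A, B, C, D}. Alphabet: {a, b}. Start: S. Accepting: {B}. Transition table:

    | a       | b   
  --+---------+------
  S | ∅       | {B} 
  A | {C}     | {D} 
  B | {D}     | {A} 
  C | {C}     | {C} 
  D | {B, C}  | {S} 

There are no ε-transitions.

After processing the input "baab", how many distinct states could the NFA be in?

Start in {S}.
Read 'b': {S} → {B}.
Read 'a': {B} → {D}.
Read 'a': {D} → {B, C}.
Read 'b': {B, C} → {A, C}.
That set has 2 states.

2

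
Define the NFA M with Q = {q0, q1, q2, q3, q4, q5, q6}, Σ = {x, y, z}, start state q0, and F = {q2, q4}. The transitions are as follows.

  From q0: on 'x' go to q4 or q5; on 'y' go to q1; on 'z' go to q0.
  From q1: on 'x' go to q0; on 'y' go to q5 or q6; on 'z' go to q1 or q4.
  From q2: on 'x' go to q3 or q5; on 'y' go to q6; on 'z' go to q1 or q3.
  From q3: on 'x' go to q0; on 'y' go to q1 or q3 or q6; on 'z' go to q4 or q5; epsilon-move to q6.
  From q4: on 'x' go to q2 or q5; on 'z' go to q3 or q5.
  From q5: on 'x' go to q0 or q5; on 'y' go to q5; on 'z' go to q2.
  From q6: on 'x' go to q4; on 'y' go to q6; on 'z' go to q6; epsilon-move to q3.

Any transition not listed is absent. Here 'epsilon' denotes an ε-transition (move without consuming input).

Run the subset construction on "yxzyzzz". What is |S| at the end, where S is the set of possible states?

6

Start in {q0}.
Read 'y': q0→{q1}; now {q1}.
Read 'x': q1→{q0}; now {q0}.
Read 'z': q0→{q0}; now {q0}.
Read 'y': q0→{q1}; now {q1}.
Read 'z': q1→{q1, q4}; now {q1, q4}.
Read 'z': q1→{q1, q4}, q4→{q3, q5}; union {q1, q3, q4, q5}; ε-closure = {q1, q3, q4, q5, q6}.
Read 'z': q1→{q1, q4}, q3→{q4, q5}, q4→{q3, q5}, q5→{q2}, q6→{q6}; now {q1, q2, q3, q4, q5, q6}.
That set has 6 states.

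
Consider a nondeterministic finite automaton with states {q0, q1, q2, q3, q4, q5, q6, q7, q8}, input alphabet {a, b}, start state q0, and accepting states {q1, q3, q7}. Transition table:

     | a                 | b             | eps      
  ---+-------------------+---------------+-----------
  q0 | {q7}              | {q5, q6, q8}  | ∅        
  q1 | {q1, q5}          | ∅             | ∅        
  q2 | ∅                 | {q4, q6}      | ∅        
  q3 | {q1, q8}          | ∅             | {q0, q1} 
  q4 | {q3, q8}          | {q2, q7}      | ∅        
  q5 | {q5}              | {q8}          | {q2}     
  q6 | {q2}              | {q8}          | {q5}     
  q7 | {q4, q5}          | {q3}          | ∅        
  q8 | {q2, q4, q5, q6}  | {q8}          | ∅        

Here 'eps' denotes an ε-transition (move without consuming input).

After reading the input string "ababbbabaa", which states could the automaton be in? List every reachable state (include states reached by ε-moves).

{q0, q1, q2, q3, q4, q5, q6, q7, q8}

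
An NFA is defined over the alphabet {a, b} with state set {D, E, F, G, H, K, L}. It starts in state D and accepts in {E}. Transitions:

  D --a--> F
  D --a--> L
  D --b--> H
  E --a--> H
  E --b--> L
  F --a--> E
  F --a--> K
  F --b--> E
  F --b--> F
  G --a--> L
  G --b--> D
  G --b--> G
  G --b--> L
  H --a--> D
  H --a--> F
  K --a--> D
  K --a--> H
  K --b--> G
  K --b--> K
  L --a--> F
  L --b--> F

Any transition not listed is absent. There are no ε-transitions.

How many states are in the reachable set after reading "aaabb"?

5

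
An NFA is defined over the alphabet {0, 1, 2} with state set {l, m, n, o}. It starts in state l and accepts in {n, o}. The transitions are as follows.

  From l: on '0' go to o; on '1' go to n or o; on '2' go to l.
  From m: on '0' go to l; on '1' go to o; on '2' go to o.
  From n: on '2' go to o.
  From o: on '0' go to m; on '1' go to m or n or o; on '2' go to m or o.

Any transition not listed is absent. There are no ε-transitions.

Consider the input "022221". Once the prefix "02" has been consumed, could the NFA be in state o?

Start in {l}.
Read '0': l→{o}; now {o}.
Read '2': o→{m, o}; now {m, o}.
State o is in {m, o}.

Yes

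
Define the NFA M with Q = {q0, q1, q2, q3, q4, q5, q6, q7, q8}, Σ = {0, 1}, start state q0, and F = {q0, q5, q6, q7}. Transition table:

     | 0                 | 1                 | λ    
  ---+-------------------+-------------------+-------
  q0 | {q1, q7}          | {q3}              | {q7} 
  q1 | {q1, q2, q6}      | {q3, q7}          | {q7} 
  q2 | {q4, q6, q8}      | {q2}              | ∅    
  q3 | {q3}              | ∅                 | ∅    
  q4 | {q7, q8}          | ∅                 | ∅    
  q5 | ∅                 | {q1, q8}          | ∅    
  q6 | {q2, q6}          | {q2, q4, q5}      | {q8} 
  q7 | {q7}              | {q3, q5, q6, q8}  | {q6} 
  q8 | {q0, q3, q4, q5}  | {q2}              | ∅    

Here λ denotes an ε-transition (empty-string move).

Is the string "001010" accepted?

Start: ε-closure({q0}) = {q0, q6, q7, q8}.
Read '0': q0→{q1, q7}, q6→{q2, q6}, q7→{q7}, q8→{q0, q3, q4, q5}; union {q0, q1, q2, q3, q4, q5, q6, q7}; ε-closure = {q0, q1, q2, q3, q4, q5, q6, q7, q8}.
Read '0': q0→{q1, q7}, q1→{q1, q2, q6}, q2→{q4, q6, q8}, q3→{q3}, q4→{q7, q8}, q5→∅, q6→{q2, q6}, q7→{q7}, q8→{q0, q3, q4, q5}; now {q0, q1, q2, q3, q4, q5, q6, q7, q8}.
Read '1': q0→{q3}, q1→{q3, q7}, q2→{q2}, q3→∅, q4→∅, q5→{q1, q8}, q6→{q2, q4, q5}, q7→{q3, q5, q6, q8}, q8→{q2}; now {q1, q2, q3, q4, q5, q6, q7, q8}.
Read '0': q1→{q1, q2, q6}, q2→{q4, q6, q8}, q3→{q3}, q4→{q7, q8}, q5→∅, q6→{q2, q6}, q7→{q7}, q8→{q0, q3, q4, q5}; now {q0, q1, q2, q3, q4, q5, q6, q7, q8}.
Read '1': q0→{q3}, q1→{q3, q7}, q2→{q2}, q3→∅, q4→∅, q5→{q1, q8}, q6→{q2, q4, q5}, q7→{q3, q5, q6, q8}, q8→{q2}; now {q1, q2, q3, q4, q5, q6, q7, q8}.
Read '0': q1→{q1, q2, q6}, q2→{q4, q6, q8}, q3→{q3}, q4→{q7, q8}, q5→∅, q6→{q2, q6}, q7→{q7}, q8→{q0, q3, q4, q5}; now {q0, q1, q2, q3, q4, q5, q6, q7, q8}.
The final set {q0, q1, q2, q3, q4, q5, q6, q7, q8} contains the accepting states q0, q5, q6, q7.

Yes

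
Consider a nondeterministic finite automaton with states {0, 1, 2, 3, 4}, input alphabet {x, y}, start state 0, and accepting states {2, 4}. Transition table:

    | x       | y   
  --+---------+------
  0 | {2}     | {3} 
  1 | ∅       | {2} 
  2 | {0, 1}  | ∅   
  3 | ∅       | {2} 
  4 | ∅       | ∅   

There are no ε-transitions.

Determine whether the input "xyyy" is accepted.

No

Start in {0}.
Read 'x': {0} → {2}.
Read 'y': {2} → ∅.
The set is empty and remains empty for the remaining 2 symbols.
The final set ∅ contains no accepting state.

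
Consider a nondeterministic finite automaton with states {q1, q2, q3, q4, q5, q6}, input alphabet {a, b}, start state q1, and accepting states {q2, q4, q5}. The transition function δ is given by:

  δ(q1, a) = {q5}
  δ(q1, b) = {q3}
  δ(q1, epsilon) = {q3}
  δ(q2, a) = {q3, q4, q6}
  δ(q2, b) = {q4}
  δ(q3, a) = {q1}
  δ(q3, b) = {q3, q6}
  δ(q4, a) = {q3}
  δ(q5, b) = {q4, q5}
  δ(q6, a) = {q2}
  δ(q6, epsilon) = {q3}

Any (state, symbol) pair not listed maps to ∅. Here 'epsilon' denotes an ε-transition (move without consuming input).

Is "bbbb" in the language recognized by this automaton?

Start: ε-closure({q1}) = {q1, q3}.
Read 'b': q1→{q3}, q3→{q3, q6}; now {q3, q6}.
Read 'b': q3→{q3, q6}, q6→∅; now {q3, q6}.
Read 'b': q3→{q3, q6}, q6→∅; now {q3, q6}.
Read 'b': q3→{q3, q6}, q6→∅; now {q3, q6}.
The final set {q3, q6} contains no accepting state.

No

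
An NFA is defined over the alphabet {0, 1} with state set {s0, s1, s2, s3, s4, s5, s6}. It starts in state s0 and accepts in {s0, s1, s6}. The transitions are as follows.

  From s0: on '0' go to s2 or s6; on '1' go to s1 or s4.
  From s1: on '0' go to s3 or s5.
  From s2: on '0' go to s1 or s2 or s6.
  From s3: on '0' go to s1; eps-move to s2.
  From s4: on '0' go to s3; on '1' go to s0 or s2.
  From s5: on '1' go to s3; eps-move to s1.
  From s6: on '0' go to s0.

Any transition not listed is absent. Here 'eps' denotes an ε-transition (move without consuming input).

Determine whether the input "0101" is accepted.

Start in {s0}.
Read '0': {s0} → {s2, s6}.
Read '1': {s2, s6} → ∅.
The set is empty and remains empty for the remaining 2 symbols.
The final set ∅ contains no accepting state.

No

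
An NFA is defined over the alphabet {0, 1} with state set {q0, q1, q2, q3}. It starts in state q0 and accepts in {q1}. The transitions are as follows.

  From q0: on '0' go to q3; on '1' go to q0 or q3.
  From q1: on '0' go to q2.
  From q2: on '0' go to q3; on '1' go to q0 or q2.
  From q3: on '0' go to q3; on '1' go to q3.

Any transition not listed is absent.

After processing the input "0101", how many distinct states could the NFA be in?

1

Start in {q0}.
Read '0': q0→{q3}; now {q3}.
Read '1': q3→{q3}; now {q3}.
Read '0': q3→{q3}; now {q3}.
Read '1': q3→{q3}; now {q3}.
That set has 1 state.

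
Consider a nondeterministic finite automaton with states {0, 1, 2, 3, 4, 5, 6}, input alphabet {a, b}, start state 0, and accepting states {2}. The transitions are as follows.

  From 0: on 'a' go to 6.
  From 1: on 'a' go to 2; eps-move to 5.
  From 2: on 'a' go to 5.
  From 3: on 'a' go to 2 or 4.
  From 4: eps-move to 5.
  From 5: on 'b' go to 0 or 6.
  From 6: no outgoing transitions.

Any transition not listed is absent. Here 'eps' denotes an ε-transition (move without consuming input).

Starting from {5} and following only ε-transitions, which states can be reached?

Begin with {5}.
No ε-moves leave this set, so the closure equals the set itself.

{5}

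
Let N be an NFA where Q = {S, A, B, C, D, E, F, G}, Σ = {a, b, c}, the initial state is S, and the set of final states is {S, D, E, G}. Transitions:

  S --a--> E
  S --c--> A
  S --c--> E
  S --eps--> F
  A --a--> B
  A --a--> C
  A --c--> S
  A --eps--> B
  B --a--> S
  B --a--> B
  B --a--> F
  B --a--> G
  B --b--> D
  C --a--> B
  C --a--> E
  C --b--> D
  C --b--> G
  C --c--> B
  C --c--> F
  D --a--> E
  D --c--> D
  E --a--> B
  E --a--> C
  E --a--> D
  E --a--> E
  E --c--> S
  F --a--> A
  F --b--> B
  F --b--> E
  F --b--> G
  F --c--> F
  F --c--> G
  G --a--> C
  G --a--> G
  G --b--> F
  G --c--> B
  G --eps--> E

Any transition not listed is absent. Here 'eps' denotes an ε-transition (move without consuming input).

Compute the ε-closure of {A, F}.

Begin with {A, F}.
ε-move A → B; add B.

{A, B, F}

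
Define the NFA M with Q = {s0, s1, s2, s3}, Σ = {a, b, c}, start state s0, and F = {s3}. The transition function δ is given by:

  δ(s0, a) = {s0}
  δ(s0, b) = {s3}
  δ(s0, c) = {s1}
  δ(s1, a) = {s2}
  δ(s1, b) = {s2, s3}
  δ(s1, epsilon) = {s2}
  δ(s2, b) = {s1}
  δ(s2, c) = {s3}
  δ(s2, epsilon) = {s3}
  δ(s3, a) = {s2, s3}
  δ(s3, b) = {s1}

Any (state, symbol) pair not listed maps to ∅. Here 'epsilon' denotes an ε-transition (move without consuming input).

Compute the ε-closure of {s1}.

Begin with {s1}.
ε-move s1 → s2; add s2.
ε-move s2 → s3; add s3.

{s1, s2, s3}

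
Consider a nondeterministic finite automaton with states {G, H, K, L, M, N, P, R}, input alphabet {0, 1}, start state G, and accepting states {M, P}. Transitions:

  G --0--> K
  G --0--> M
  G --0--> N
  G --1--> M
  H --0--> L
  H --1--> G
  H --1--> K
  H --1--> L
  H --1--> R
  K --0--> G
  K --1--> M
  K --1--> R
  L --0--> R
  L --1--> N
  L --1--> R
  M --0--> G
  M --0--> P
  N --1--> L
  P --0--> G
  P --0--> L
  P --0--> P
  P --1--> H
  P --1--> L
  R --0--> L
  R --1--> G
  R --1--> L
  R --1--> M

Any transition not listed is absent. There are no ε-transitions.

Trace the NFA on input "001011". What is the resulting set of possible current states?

Start in {G}.
Read '0': {G} → {K, M, N}.
Read '0': {K, M, N} → {G, P}.
Read '1': {G, P} → {H, L, M}.
Read '0': {H, L, M} → {G, L, P, R}.
Read '1': {G, L, P, R} → {G, H, L, M, N, R}.
Read '1': {G, H, L, M, N, R} → {G, K, L, M, N, R}.

{G, K, L, M, N, R}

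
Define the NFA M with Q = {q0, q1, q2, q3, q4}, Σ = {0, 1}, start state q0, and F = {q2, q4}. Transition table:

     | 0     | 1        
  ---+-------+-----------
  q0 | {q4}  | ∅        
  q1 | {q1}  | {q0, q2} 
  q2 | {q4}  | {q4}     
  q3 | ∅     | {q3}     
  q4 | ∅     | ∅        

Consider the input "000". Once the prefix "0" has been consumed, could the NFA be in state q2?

No

Start in {q0}.
Read '0': {q0} → {q4}.
State q2 is not in {q4}.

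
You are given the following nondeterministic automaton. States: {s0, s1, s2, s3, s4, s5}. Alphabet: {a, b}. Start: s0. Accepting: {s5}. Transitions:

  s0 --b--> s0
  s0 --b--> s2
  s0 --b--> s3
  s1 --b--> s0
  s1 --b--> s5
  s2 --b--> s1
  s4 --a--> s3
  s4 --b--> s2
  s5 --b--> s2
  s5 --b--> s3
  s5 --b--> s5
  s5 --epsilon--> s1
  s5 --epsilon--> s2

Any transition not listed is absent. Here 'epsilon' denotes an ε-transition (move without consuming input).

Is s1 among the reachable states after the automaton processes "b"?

Start in {s0}.
Read 'b': {s0} → {s0, s2, s3}.
State s1 is not in {s0, s2, s3}.

No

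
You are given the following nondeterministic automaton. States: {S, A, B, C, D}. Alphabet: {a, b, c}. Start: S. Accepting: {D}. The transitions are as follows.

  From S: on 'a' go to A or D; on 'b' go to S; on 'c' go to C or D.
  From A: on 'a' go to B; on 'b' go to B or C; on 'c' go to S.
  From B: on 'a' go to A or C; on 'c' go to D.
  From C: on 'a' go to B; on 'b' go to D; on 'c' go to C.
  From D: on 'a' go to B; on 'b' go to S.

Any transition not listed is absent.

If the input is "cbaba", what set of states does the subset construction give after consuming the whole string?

{A, B, C, D}

Start in {S}.
Read 'c': S→{C, D}; now {C, D}.
Read 'b': C→{D}, D→{S}; now {S, D}.
Read 'a': S→{A, D}, D→{B}; now {A, B, D}.
Read 'b': A→{B, C}, B→∅, D→{S}; now {S, B, C}.
Read 'a': S→{A, D}, B→{A, C}, C→{B}; now {A, B, C, D}.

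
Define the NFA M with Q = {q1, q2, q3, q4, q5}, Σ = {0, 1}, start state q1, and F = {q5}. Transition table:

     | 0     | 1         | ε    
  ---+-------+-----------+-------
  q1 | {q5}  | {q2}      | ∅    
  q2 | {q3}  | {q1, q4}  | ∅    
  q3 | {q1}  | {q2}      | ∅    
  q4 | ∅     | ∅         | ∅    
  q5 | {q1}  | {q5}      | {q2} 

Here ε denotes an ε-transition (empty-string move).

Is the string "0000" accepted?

Start in {q1}.
Read '0': {q1} → {q2, q5}.
Read '0': {q2, q5} → {q1, q3}.
Read '0': {q1, q3} → {q1, q2, q5}.
Read '0': {q1, q2, q5} → {q1, q2, q3, q5}.
The final set {q1, q2, q3, q5} contains the accepting state q5.

Yes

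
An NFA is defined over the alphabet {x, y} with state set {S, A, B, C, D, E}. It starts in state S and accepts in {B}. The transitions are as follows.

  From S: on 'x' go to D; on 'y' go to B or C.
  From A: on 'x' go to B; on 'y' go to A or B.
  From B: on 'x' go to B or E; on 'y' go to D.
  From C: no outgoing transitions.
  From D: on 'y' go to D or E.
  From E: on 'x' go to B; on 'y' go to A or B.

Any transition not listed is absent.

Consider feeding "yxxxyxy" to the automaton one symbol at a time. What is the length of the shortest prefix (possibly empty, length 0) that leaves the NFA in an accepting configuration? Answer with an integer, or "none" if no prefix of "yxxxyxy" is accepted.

1

Start in {S}.
Read 'y': S→{B, C}; now {B, C}.
None of the earlier sets intersect F, but {B, C} does.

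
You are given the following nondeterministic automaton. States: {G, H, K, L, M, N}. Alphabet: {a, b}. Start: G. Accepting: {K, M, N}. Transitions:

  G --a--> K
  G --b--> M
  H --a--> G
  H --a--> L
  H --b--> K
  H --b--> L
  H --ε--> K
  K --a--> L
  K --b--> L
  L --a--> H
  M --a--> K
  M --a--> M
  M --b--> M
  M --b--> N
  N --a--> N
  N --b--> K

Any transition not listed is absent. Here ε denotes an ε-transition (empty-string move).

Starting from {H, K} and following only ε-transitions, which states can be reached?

Begin with {H, K}.
No ε-moves leave this set, so the closure equals the set itself.

{H, K}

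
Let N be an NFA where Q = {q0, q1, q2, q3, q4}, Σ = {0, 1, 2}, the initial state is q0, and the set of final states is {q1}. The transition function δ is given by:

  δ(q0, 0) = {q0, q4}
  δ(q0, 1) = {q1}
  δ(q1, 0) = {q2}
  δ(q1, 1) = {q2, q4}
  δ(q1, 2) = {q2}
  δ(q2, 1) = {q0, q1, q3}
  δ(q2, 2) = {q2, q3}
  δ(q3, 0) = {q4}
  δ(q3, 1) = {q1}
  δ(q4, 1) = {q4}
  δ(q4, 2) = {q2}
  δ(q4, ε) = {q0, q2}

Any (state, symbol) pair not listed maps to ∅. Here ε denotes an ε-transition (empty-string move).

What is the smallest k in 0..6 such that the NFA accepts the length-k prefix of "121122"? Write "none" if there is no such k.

Start in {q0}.
Read '1': q0→{q1}; now {q1}.
None of the earlier sets intersect F, but {q1} does.

1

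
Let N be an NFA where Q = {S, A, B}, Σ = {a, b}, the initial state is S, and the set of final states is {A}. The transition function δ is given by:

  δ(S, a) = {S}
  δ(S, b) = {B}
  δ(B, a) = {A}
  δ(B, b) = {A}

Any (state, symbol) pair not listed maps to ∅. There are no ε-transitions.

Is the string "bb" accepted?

Start in {S}.
Read 'b': {S} → {B}.
Read 'b': {B} → {A}.
The final set {A} contains the accepting state A.

Yes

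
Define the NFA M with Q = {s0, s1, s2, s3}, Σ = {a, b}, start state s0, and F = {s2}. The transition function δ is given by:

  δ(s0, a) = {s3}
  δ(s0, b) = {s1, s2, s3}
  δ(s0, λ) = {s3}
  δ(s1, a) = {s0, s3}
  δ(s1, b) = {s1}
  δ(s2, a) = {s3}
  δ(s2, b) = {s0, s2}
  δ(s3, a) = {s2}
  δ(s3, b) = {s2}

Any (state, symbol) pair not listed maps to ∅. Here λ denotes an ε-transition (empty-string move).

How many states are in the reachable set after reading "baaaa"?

Start: ε-closure({s0}) = {s0, s3}.
Read 'b': {s0, s3} → {s1, s2, s3}.
Read 'a': {s1, s2, s3} → {s0, s2, s3}.
Read 'a': {s0, s2, s3} → {s2, s3}.
Read 'a': {s2, s3} → {s2, s3}.
Read 'a': {s2, s3} → {s2, s3}.
That set has 2 states.

2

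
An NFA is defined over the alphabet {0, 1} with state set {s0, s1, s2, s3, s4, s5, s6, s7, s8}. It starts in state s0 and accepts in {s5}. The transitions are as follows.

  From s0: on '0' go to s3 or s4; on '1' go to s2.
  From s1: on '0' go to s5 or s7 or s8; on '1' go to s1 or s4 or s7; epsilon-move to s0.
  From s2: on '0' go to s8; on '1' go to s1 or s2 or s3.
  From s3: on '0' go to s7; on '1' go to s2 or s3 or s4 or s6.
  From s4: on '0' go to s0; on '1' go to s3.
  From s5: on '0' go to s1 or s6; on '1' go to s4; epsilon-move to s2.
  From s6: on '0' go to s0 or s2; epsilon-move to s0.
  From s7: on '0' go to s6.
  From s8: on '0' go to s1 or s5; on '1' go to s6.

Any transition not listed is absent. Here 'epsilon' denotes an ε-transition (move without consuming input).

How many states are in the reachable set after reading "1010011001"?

7

Start in {s0}.
Read '1': s0→{s2}; now {s2}.
Read '0': s2→{s8}; now {s8}.
Read '1': s8→{s6}; union {s6}; ε-closure = {s0, s6}.
Read '0': s0→{s3, s4}, s6→{s0, s2}; now {s0, s2, s3, s4}.
Read '0': s0→{s3, s4}, s2→{s8}, s3→{s7}, s4→{s0}; now {s0, s3, s4, s7, s8}.
Read '1': s0→{s2}, s3→{s2, s3, s4, s6}, s4→{s3}, s7→∅, s8→{s6}; union {s2, s3, s4, s6}; ε-closure = {s0, s2, s3, s4, s6}.
Read '1': s0→{s2}, s2→{s1, s2, s3}, s3→{s2, s3, s4, s6}, s4→{s3}, s6→∅; union {s1, s2, s3, s4, s6}; ε-closure = {s0, s1, s2, s3, s4, s6}.
Read '0': s0→{s3, s4}, s1→{s5, s7, s8}, s2→{s8}, s3→{s7}, s4→{s0}, s6→{s0, s2}; now {s0, s2, s3, s4, s5, s7, s8}.
Read '0': s0→{s3, s4}, s2→{s8}, s3→{s7}, s4→{s0}, s5→{s1, s6}, s7→{s6}, s8→{s1, s5}; union {s0, s1, s3, s4, s5, s6, s7, s8}; ε-closure = {s0, s1, s2, s3, s4, s5, s6, s7, s8}.
Read '1': s0→{s2}, s1→{s1, s4, s7}, s2→{s1, s2, s3}, s3→{s2, s3, s4, s6}, s4→{s3}, s5→{s4}, s6→∅, s7→∅, s8→{s6}; union {s1, s2, s3, s4, s6, s7}; ε-closure = {s0, s1, s2, s3, s4, s6, s7}.
That set has 7 states.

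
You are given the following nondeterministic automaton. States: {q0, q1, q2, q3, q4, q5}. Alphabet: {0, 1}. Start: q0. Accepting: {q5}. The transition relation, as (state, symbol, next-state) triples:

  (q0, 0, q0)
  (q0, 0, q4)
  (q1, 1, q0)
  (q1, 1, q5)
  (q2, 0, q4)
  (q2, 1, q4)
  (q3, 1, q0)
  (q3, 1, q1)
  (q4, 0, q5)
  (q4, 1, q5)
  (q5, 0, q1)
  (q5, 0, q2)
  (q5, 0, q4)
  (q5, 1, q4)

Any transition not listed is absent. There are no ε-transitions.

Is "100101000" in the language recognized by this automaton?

Start in {q0}.
Read '1': q0→∅; now ∅.
The set is empty and remains empty for the remaining 8 symbols.
The final set ∅ contains no accepting state.

No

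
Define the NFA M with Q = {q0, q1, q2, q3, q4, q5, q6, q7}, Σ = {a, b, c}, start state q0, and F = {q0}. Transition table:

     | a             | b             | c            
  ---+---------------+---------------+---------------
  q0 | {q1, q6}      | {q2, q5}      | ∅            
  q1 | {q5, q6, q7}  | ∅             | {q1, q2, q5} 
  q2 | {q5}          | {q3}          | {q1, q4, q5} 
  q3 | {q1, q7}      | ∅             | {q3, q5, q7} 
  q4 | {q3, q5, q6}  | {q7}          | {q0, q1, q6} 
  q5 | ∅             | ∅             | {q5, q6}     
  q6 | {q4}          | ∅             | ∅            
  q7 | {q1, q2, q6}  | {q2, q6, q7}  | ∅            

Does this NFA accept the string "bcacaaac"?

Yes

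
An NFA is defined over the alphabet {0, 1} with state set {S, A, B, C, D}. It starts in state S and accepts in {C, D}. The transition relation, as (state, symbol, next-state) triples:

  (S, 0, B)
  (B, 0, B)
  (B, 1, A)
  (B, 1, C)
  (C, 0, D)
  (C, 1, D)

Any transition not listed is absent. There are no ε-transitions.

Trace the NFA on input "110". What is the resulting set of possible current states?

∅

Start in {S}.
Read '1': S→∅; now ∅.
The set is empty and remains empty for the remaining 2 symbols.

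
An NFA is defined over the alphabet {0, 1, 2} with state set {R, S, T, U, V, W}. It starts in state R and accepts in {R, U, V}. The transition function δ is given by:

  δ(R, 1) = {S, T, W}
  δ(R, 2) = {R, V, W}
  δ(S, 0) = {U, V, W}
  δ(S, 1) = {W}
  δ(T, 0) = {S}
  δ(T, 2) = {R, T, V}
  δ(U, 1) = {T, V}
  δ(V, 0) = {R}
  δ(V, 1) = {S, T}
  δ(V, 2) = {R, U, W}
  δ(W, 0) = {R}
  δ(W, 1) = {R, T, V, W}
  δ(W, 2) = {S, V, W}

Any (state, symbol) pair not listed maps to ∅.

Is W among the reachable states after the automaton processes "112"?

Start in {R}.
Read '1': R→{S, T, W}; now {S, T, W}.
Read '1': S→{W}, T→∅, W→{R, T, V, W}; now {R, T, V, W}.
Read '2': R→{R, V, W}, T→{R, T, V}, V→{R, U, W}, W→{S, V, W}; now {R, S, T, U, V, W}.
State W is in {R, S, T, U, V, W}.

Yes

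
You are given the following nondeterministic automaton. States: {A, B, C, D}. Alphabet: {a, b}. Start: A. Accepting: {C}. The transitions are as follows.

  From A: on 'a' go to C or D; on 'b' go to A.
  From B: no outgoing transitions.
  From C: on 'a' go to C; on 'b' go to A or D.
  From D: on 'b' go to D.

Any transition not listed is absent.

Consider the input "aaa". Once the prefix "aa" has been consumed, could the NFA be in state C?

Start in {A}.
Read 'a': A→{C, D}; now {C, D}.
Read 'a': C→{C}, D→∅; now {C}.
State C is in {C}.

Yes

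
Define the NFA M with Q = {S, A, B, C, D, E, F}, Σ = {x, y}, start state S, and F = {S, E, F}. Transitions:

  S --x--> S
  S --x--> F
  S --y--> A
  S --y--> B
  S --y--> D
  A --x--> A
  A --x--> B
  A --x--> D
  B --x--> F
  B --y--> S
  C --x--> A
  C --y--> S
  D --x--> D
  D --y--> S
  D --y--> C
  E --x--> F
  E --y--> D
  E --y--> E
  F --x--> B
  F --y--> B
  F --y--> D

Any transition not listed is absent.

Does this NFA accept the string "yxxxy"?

Yes

Start in {S}.
Read 'y': S→{A, B, D}; now {A, B, D}.
Read 'x': A→{A, B, D}, B→{F}, D→{D}; now {A, B, D, F}.
Read 'x': A→{A, B, D}, B→{F}, D→{D}, F→{B}; now {A, B, D, F}.
Read 'x': A→{A, B, D}, B→{F}, D→{D}, F→{B}; now {A, B, D, F}.
Read 'y': A→∅, B→{S}, D→{S, C}, F→{B, D}; now {S, B, C, D}.
The final set {S, B, C, D} contains the accepting state S.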